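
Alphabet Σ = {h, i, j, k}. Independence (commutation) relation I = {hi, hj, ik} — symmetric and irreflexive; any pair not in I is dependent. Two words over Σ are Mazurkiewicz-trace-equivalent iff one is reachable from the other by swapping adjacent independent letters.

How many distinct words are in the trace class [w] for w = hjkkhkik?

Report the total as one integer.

0(h) covers ∅
1(j) covers ∅
2(k) covers 0:h, 1:j
3(k) covers 2:k
4(h) covers 3:k
5(k) covers 4:h
6(i) covers 1:j
7(k) covers 5:k
floor of heap: 0:h, 1:j
completions by unplaced set U, small U first (add the entries for U minus each lowest piece of U):
  |U|=1: {6}:1  {7}:1
  |U|=2: {5,7}:1  {6,7}:2
  |U|=3: {4,5,7}:1  {5,6,7}:3
  |U|=4: {3,4,5,7}:1  {4,5,6,7}:4
  |U|=5: {2,3,4,5,7}:1  {3,4,5,6,7}:5
  |U|=6: {0,2,3,4,5,7}:1  {2,3,4,5,6,7}:6
  start at 0(h): 6
  start at 1(j): 7
sum over floor = 13

13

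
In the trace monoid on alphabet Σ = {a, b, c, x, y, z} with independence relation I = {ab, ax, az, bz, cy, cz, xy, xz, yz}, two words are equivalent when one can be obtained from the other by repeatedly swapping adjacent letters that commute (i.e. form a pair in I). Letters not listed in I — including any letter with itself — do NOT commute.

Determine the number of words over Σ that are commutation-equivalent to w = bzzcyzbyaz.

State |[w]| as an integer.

#0=b has no predecessor
#1=z has no predecessor
#2=z depends on [1:z]
#3=c depends on [0:b]
#4=y depends on [0:b]
#5=z depends on [2:z]
#6=b depends on [3:c, 4:y]
#7=y depends on [6:b]
#8=a depends on [7:y]
#9=z depends on [5:z]
sources: [0:b, 1:z]
N(rest) = Σ N(rest − s) over sources s of rest; N(one piece) = 1:
  size 1 → [8]=1  [9]=1
  size 2 → [5,9]=1  [7,8]=1  [8,9]=2
  size 3 → [2,5,9]=1  [5,8,9]=3  [6,7,8]=1  [7,8,9]=3
  size 4 → [1,2,5,9]=1  [2,5,8,9]=4  [3,6,7,8]=1  [4,6,7,8]=1  [5,7,8,9]=6  [6,7,8,9]=4
  size 5 → [1,2,5,8,9]=5  [2,5,7,8,9]=10  [3,4,6,7,8]=2  [3,6,7,8,9]=5  [4,6,7,8,9]=5  [5,6,7,8,9]=10
  size 6 → [0,3,4,6,7,8]=2  [1,2,5,7,8,9]=15  [2,5,6,7,8,9]=20  [3,4,6,7,8,9]=12  [3,5,6,7,8,9]=15  [4,5,6,7,8,9]=15
  size 7 → [0,3,4,6,7,8,9]=14  [1,2,5,6,7,8,9]=35  [2,3,5,6,7,8,9]=35  [2,4,5,6,7,8,9]=35  [3,4,5,6,7,8,9]=42
  size 8 → [0,3,4,5,6,7,8,9]=56  [1,2,3,5,6,7,8,9]=70  [1,2,4,5,6,7,8,9]=70  [2,3,4,5,6,7,8,9]=112
  first=0(b) contributes 252
  first=1(z) contributes 168
|[w]| = 420

420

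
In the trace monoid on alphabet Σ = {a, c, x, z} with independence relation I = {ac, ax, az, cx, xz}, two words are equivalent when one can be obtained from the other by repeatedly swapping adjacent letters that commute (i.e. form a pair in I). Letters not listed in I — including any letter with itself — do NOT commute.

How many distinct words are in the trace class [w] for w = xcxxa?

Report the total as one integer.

drop 0:x onto floor
drop 1:c onto floor
drop 2:x onto {0:x}
drop 3:x onto {2:x}
drop 4:a onto floor
ground layer = {0:x, 1:c, 4:a}
drop-orders for the pieces not yet dropped (sum over which currently-grounded one goes next):
  1 to go: {1} 1  {3} 1  {4} 1
  2 to go: {1,3} 2  {1,4} 2  {2,3} 1  {3,4} 2
  3 to go: {0,2,3} 1  {1,2,3} 3  {1,3,4} 6  {2,3,4} 3
  if 0:x drops first: 12 orders
  if 1:c drops first: 4 orders
  if 4:a drops first: 4 orders
heap linearizations: 20

20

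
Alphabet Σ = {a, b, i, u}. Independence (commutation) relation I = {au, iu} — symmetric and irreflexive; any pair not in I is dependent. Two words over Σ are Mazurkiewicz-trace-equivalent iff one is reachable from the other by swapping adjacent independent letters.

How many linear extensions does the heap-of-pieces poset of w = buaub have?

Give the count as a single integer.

0(b) covers ∅
1(u) covers 0:b
2(a) covers 0:b
3(u) covers 1:u
4(b) covers 2:a, 3:u
floor of heap: 0:b
completions by unplaced set U, small U first (add the entries for U minus each lowest piece of U):
  |U|=1: {4}:1
  |U|=2: {2,4}:1  {3,4}:1
  |U|=3: {1,3,4}:1  {2,3,4}:2
  start at 0(b): 3

3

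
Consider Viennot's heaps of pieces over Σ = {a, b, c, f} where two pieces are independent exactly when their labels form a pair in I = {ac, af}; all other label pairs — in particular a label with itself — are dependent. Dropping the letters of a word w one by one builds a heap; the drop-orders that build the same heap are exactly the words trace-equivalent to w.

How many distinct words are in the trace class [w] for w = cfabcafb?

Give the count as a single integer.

9

drop 0:c onto floor
drop 1:f onto {0:c}
drop 2:a onto floor
drop 3:b onto {1:f, 2:a}
drop 4:c onto {3:b}
drop 5:a onto {3:b}
drop 6:f onto {4:c}
drop 7:b onto {5:a, 6:f}
ground layer = {0:c, 2:a}
drop-orders for the pieces not yet dropped (sum over which currently-grounded one goes next):
  1 to go: {7} 1
  2 to go: {5,7} 1  {6,7} 1
  3 to go: {4,6,7} 1  {5,6,7} 2
  4 to go: {4,5,6,7} 3
  5 to go: {3,4,5,6,7} 3
  6 to go: {1,3,4,5,6,7} 3  {2,3,4,5,6,7} 3
  if 0:c drops first: 6 orders
  if 2:a drops first: 3 orders
heap linearizations: 9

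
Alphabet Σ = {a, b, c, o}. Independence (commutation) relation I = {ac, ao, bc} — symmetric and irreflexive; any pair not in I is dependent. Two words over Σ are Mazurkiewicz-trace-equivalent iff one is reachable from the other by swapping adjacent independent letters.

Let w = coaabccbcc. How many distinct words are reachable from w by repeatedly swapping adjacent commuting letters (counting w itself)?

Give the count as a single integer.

piece 0:c — minimal
piece 1:o rests on {0:c}
piece 2:a — minimal
piece 3:a rests on {2:a}
piece 4:b rests on {1:o, 3:a}
piece 5:c rests on {1:o}
piece 6:c rests on {5:c}
piece 7:b rests on {4:b}
piece 8:c rests on {6:c}
piece 9:c rests on {8:c}
minimal pieces: {0:c, 2:a}
ways to finish when only these pieces remain (= sum over removing one remaining piece with nothing left below it):
  1 left: {7}→1  {9}→1
  2 left: {4,7}→1  {7,9}→2  {8,9}→1
  3 left: {3,4,7}→1  {4,7,9}→3  {6,8,9}→1  {7,8,9}→3
  4 left: {2,3,4,7}→1  {3,4,7,9}→4  {4,7,8,9}→6  {5,6,8,9}→1  {6,7,8,9}→4
  5 left: {2,3,4,7,9}→5  {3,4,7,8,9}→10  {4,6,7,8,9}→10  {5,6,7,8,9}→5
  6 left: {2,3,4,7,8,9}→15  {3,4,6,7,8,9}→20  {4,5,6,7,8,9}→15
  7 left: {1,4,5,6,7,8,9}→15  {2,3,4,6,7,8,9}→35  {3,4,5,6,7,8,9}→35
  8 left: {0,1,4,5,6,7,8,9}→15  {1,3,4,5,6,7,8,9}→50  {2,3,4,5,6,7,8,9}→70
  placing 0:c first → 120 extensions
  placing 2:a first → 65 extensions
total linear extensions = 185

185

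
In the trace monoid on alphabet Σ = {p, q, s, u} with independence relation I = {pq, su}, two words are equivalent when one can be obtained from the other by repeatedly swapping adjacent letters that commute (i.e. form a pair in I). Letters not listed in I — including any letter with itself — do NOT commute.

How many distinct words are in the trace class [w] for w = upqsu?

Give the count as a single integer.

4

drop 0:u onto floor
drop 1:p onto {0:u}
drop 2:q onto {0:u}
drop 3:s onto {1:p, 2:q}
drop 4:u onto {1:p, 2:q}
ground layer = {0:u}
drop-orders for the pieces not yet dropped (sum over which currently-grounded one goes next):
  1 to go: {3} 1  {4} 1
  2 to go: {3,4} 2
  3 to go: {1,3,4} 2  {2,3,4} 2
  if 0:u drops first: 4 orders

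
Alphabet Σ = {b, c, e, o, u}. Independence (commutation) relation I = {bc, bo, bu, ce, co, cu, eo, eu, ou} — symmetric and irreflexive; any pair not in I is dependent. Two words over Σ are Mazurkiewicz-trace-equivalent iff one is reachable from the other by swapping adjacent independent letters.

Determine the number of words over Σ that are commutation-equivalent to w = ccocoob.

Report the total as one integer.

140

drop 0:c onto floor
drop 1:c onto {0:c}
drop 2:o onto floor
drop 3:c onto {1:c}
drop 4:o onto {2:o}
drop 5:o onto {4:o}
drop 6:b onto floor
ground layer = {0:c, 2:o, 6:b}
drop-orders for the pieces not yet dropped (sum over which currently-grounded one goes next):
  1 to go: {3} 1  {5} 1  {6} 1
  2 to go: {1,3} 1  {3,5} 2  {3,6} 2  {4,5} 1  {5,6} 2
  3 to go: {0,1,3} 1  {1,3,5} 3  {1,3,6} 3  {2,4,5} 1  {3,4,5} 3  {3,5,6} 6  {4,5,6} 3
  4 to go: {0,1,3,5} 4  {0,1,3,6} 4  {1,3,4,5} 6  {1,3,5,6} 12  {2,3,4,5} 4  {2,4,5,6} 4  {3,4,5,6} 12
  5 to go: {0,1,3,4,5} 10  {0,1,3,5,6} 20  {1,2,3,4,5} 10  {1,3,4,5,6} 30  {2,3,4,5,6} 20
  if 0:c drops first: 60 orders
  if 2:o drops first: 60 orders
  if 6:b drops first: 20 orders
heap linearizations: 140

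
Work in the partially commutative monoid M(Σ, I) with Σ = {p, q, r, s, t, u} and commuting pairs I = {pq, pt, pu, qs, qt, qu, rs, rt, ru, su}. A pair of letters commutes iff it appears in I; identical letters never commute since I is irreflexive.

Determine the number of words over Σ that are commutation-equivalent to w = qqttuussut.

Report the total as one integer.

450

drop 0:q onto floor
drop 1:q onto {0:q}
drop 2:t onto floor
drop 3:t onto {2:t}
drop 4:u onto {3:t}
drop 5:u onto {4:u}
drop 6:s onto {3:t}
drop 7:s onto {6:s}
drop 8:u onto {5:u}
drop 9:t onto {7:s, 8:u}
ground layer = {0:q, 2:t}
drop-orders for the pieces not yet dropped (sum over which currently-grounded one goes next):
  1 to go: {1} 1  {9} 1
  2 to go: {0,1} 1  {1,9} 2  {7,9} 1  {8,9} 1
  3 to go: {0,1,9} 3  {1,7,9} 3  {1,8,9} 3  {5,8,9} 1  {6,7,9} 1  {7,8,9} 2
  4 to go: {0,1,7,9} 6  {0,1,8,9} 6  {1,5,8,9} 4  {1,6,7,9} 4  {1,7,8,9} 8  {4,5,8,9} 1  {5,7,8,9} 3  {6,7,8,9} 3
  5 to go: {0,1,5,8,9} 10  {0,1,6,7,9} 10  {0,1,7,8,9} 20  {1,4,5,8,9} 5  {1,5,7,8,9} 15  {1,6,7,8,9} 15  {4,5,7,8,9} 4  {5,6,7,8,9} 6
  6 to go: {0,1,4,5,8,9} 15  {0,1,5,7,8,9} 45  {0,1,6,7,8,9} 45  {1,4,5,7,8,9} 24  {1,5,6,7,8,9} 36  {4,5,6,7,8,9} 10
  7 to go: {0,1,4,5,7,8,9} 84  {0,1,5,6,7,8,9} 126  {1,4,5,6,7,8,9} 70  {3,4,5,6,7,8,9} 10
  8 to go: {0,1,4,5,6,7,8,9} 280  {1,3,4,5,6,7,8,9} 80  {2,3,4,5,6,7,8,9} 10
  if 0:q drops first: 90 orders
  if 2:t drops first: 360 orders
heap linearizations: 450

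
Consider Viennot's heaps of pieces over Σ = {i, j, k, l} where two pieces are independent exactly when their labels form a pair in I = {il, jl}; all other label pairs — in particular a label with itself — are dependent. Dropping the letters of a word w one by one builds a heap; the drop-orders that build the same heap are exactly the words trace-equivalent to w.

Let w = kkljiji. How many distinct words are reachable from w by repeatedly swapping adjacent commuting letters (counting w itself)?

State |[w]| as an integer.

piece 0:k — minimal
piece 1:k rests on {0:k}
piece 2:l rests on {1:k}
piece 3:j rests on {1:k}
piece 4:i rests on {3:j}
piece 5:j rests on {4:i}
piece 6:i rests on {5:j}
minimal pieces: {0:k}
ways to finish when only these pieces remain (= sum over removing one remaining piece with nothing left below it):
  1 left: {2}→1  {6}→1
  2 left: {2,6}→2  {5,6}→1
  3 left: {2,5,6}→3  {4,5,6}→1
  4 left: {2,4,5,6}→4  {3,4,5,6}→1
  5 left: {2,3,4,5,6}→5
  placing 0:k first → 5 extensions

5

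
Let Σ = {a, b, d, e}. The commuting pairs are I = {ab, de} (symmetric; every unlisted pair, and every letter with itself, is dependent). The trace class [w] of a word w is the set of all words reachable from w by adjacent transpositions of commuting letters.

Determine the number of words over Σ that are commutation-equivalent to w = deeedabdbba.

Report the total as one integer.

0(d) covers ∅
1(e) covers ∅
2(e) covers 1:e
3(e) covers 2:e
4(d) covers 0:d
5(a) covers 3:e, 4:d
6(b) covers 3:e, 4:d
7(d) covers 5:a, 6:b
8(b) covers 7:d
9(b) covers 8:b
10(a) covers 7:d
floor of heap: 0:d, 1:e
completions by unplaced set U, small U first (add the entries for U minus each lowest piece of U):
  |U|=1: {9}:1  {10}:1
  |U|=2: {8,9}:1  {9,10}:2
  |U|=3: {8,9,10}:3
  |U|=4: {7,8,9,10}:3
  |U|=5: {5,7,8,9,10}:3  {6,7,8,9,10}:3
  |U|=6: {5,6,7,8,9,10}:6
  |U|=7: {3,5,6,7,8,9,10}:6  {4,5,6,7,8,9,10}:6
  |U|=8: {0,4,5,6,7,8,9,10}:6  {2,3,5,6,7,8,9,10}:6  {3,4,5,6,7,8,9,10}:12
  |U|=9: {0,3,4,5,6,7,8,9,10}:18  {1,2,3,5,6,7,8,9,10}:6  {2,3,4,5,6,7,8,9,10}:18
  start at 0(d): 24
  start at 1(e): 36
sum over floor = 60

60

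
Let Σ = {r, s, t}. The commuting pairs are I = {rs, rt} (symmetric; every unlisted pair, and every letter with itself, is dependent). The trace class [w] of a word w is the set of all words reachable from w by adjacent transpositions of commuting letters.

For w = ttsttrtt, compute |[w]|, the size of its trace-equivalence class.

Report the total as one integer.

drop 0:t onto floor
drop 1:t onto {0:t}
drop 2:s onto {1:t}
drop 3:t onto {2:s}
drop 4:t onto {3:t}
drop 5:r onto floor
drop 6:t onto {4:t}
drop 7:t onto {6:t}
ground layer = {0:t, 5:r}
drop-orders for the pieces not yet dropped (sum over which currently-grounded one goes next):
  1 to go: {5} 1  {7} 1
  2 to go: {5,7} 2  {6,7} 1
  3 to go: {4,6,7} 1  {5,6,7} 3
  4 to go: {3,4,6,7} 1  {4,5,6,7} 4
  5 to go: {2,3,4,6,7} 1  {3,4,5,6,7} 5
  6 to go: {1,2,3,4,6,7} 1  {2,3,4,5,6,7} 6
  if 0:t drops first: 7 orders
  if 5:r drops first: 1 orders
heap linearizations: 8

8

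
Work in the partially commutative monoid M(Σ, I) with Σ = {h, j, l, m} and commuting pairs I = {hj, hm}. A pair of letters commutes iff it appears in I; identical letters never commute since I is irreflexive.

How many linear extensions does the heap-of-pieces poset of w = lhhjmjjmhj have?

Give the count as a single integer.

84

piece 0:l — minimal
piece 1:h rests on {0:l}
piece 2:h rests on {1:h}
piece 3:j rests on {0:l}
piece 4:m rests on {3:j}
piece 5:j rests on {4:m}
piece 6:j rests on {5:j}
piece 7:m rests on {6:j}
piece 8:h rests on {2:h}
piece 9:j rests on {7:m}
minimal pieces: {0:l}
ways to finish when only these pieces remain (= sum over removing one remaining piece with nothing left below it):
  1 left: {8}→1  {9}→1
  2 left: {2,8}→1  {7,9}→1  {8,9}→2
  3 left: {1,2,8}→1  {2,8,9}→3  {6,7,9}→1  {7,8,9}→3
  4 left: {1,2,8,9}→4  {2,7,8,9}→6  {5,6,7,9}→1  {6,7,8,9}→4
  5 left: {1,2,7,8,9}→10  {2,6,7,8,9}→10  {4,5,6,7,9}→1  {5,6,7,8,9}→5
  6 left: {1,2,6,7,8,9}→20  {2,5,6,7,8,9}→15  {3,4,5,6,7,9}→1  {4,5,6,7,8,9}→6
  7 left: {1,2,5,6,7,8,9}→35  {2,4,5,6,7,8,9}→21  {3,4,5,6,7,8,9}→7
  8 left: {1,2,4,5,6,7,8,9}→56  {2,3,4,5,6,7,8,9}→28
  placing 0:l first → 84 extensions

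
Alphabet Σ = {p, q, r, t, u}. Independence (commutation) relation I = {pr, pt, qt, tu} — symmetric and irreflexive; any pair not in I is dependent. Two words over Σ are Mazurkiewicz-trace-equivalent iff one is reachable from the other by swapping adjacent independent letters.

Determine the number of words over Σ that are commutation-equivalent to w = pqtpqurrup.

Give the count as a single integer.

6

#0=p has no predecessor
#1=q depends on [0:p]
#2=t has no predecessor
#3=p depends on [1:q]
#4=q depends on [3:p]
#5=u depends on [4:q]
#6=r depends on [2:t, 5:u]
#7=r depends on [6:r]
#8=u depends on [7:r]
#9=p depends on [8:u]
sources: [0:p, 2:t]
N(rest) = Σ N(rest − s) over sources s of rest; N(one piece) = 1:
  size 1 → [9]=1
  size 2 → [8,9]=1
  size 3 → [7,8,9]=1
  size 4 → [6,7,8,9]=1
  size 5 → [2,6,7,8,9]=1  [5,6,7,8,9]=1
  size 6 → [2,5,6,7,8,9]=2  [4,5,6,7,8,9]=1
  size 7 → [2,4,5,6,7,8,9]=3  [3,4,5,6,7,8,9]=1
  size 8 → [1,3,4,5,6,7,8,9]=1  [2,3,4,5,6,7,8,9]=4
  first=0(p) contributes 5
  first=2(t) contributes 1
|[w]| = 6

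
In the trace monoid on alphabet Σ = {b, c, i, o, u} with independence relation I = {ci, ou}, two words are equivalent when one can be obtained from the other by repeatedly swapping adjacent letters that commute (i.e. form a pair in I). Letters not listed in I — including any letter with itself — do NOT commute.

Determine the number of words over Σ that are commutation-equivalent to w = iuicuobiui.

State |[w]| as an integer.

0(i) covers ∅
1(u) covers 0:i
2(i) covers 1:u
3(c) covers 1:u
4(u) covers 2:i, 3:c
5(o) covers 2:i, 3:c
6(b) covers 4:u, 5:o
7(i) covers 6:b
8(u) covers 7:i
9(i) covers 8:u
floor of heap: 0:i
completions by unplaced set U, small U first (add the entries for U minus each lowest piece of U):
  |U|=1: {9}:1
  |U|=2: {8,9}:1
  |U|=3: {7,8,9}:1
  |U|=4: {6,7,8,9}:1
  |U|=5: {4,6,7,8,9}:1  {5,6,7,8,9}:1
  |U|=6: {4,5,6,7,8,9}:2
  |U|=7: {2,4,5,6,7,8,9}:2  {3,4,5,6,7,8,9}:2
  |U|=8: {2,3,4,5,6,7,8,9}:4
  start at 0(i): 4

4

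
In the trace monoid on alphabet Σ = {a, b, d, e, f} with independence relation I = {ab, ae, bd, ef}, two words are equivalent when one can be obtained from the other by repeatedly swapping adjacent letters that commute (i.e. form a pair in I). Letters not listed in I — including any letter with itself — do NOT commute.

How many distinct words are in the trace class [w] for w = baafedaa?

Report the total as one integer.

9

0(b) covers ∅
1(a) covers ∅
2(a) covers 1:a
3(f) covers 0:b, 2:a
4(e) covers 0:b
5(d) covers 3:f, 4:e
6(a) covers 5:d
7(a) covers 6:a
floor of heap: 0:b, 1:a
completions by unplaced set U, small U first (add the entries for U minus each lowest piece of U):
  |U|=1: {7}:1
  |U|=2: {6,7}:1
  |U|=3: {5,6,7}:1
  |U|=4: {3,5,6,7}:1  {4,5,6,7}:1
  |U|=5: {2,3,5,6,7}:1  {3,4,5,6,7}:2
  |U|=6: {0,3,4,5,6,7}:2  {1,2,3,5,6,7}:1  {2,3,4,5,6,7}:3
  start at 0(b): 4
  start at 1(a): 5
sum over floor = 9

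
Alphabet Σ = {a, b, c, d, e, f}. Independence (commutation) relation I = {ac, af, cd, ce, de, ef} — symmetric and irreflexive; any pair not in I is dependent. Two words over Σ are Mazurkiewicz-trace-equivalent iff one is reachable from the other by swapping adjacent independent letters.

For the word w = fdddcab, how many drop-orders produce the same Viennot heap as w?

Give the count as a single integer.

drop 0:f onto floor
drop 1:d onto {0:f}
drop 2:d onto {1:d}
drop 3:d onto {2:d}
drop 4:c onto {0:f}
drop 5:a onto {3:d}
drop 6:b onto {4:c, 5:a}
ground layer = {0:f}
drop-orders for the pieces not yet dropped (sum over which currently-grounded one goes next):
  1 to go: {6} 1
  2 to go: {4,6} 1  {5,6} 1
  3 to go: {3,5,6} 1  {4,5,6} 2
  4 to go: {2,3,5,6} 1  {3,4,5,6} 3
  5 to go: {1,2,3,5,6} 1  {2,3,4,5,6} 4
  if 0:f drops first: 5 orders

5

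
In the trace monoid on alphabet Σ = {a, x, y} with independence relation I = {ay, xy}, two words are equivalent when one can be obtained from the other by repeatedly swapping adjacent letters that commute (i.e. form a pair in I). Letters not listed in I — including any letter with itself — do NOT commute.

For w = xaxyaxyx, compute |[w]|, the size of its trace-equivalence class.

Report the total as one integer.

0(x) covers ∅
1(a) covers 0:x
2(x) covers 1:a
3(y) covers ∅
4(a) covers 2:x
5(x) covers 4:a
6(y) covers 3:y
7(x) covers 5:x
floor of heap: 0:x, 3:y
completions by unplaced set U, small U first (add the entries for U minus each lowest piece of U):
  |U|=1: {6}:1  {7}:1
  |U|=2: {3,6}:1  {5,7}:1  {6,7}:2
  |U|=3: {3,6,7}:3  {4,5,7}:1  {5,6,7}:3
  |U|=4: {2,4,5,7}:1  {3,5,6,7}:6  {4,5,6,7}:4
  |U|=5: {1,2,4,5,7}:1  {2,4,5,6,7}:5  {3,4,5,6,7}:10
  |U|=6: {0,1,2,4,5,7}:1  {1,2,4,5,6,7}:6  {2,3,4,5,6,7}:15
  start at 0(x): 21
  start at 3(y): 7
sum over floor = 28

28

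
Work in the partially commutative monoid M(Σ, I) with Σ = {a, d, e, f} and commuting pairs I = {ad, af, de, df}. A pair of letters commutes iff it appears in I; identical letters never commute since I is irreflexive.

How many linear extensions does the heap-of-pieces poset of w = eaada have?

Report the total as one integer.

5

drop 0:e onto floor
drop 1:a onto {0:e}
drop 2:a onto {1:a}
drop 3:d onto floor
drop 4:a onto {2:a}
ground layer = {0:e, 3:d}
drop-orders for the pieces not yet dropped (sum over which currently-grounded one goes next):
  1 to go: {3} 1  {4} 1
  2 to go: {2,4} 1  {3,4} 2
  3 to go: {1,2,4} 1  {2,3,4} 3
  if 0:e drops first: 4 orders
  if 3:d drops first: 1 orders
heap linearizations: 5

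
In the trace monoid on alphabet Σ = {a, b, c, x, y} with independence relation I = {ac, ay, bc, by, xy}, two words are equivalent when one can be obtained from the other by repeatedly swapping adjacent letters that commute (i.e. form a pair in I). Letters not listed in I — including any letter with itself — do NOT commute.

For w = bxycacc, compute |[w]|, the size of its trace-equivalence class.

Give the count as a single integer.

13

#0=b has no predecessor
#1=x depends on [0:b]
#2=y has no predecessor
#3=c depends on [1:x, 2:y]
#4=a depends on [1:x]
#5=c depends on [3:c]
#6=c depends on [5:c]
sources: [0:b, 2:y]
N(rest) = Σ N(rest − s) over sources s of rest; N(one piece) = 1:
  size 1 → [4]=1  [6]=1
  size 2 → [4,6]=2  [5,6]=1
  size 3 → [3,5,6]=1  [4,5,6]=3
  size 4 → [2,3,5,6]=1  [3,4,5,6]=4
  size 5 → [1,3,4,5,6]=4  [2,3,4,5,6]=5
  first=0(b) contributes 9
  first=2(y) contributes 4
|[w]| = 13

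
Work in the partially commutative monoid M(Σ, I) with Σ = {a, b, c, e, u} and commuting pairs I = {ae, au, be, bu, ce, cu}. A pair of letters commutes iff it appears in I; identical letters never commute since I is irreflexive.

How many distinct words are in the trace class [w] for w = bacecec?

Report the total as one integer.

#0=b has no predecessor
#1=a depends on [0:b]
#2=c depends on [1:a]
#3=e has no predecessor
#4=c depends on [2:c]
#5=e depends on [3:e]
#6=c depends on [4:c]
sources: [0:b, 3:e]
N(rest) = Σ N(rest − s) over sources s of rest; N(one piece) = 1:
  size 1 → [5]=1  [6]=1
  size 2 → [3,5]=1  [4,6]=1  [5,6]=2
  size 3 → [2,4,6]=1  [3,5,6]=3  [4,5,6]=3
  size 4 → [1,2,4,6]=1  [2,4,5,6]=4  [3,4,5,6]=6
  size 5 → [0,1,2,4,6]=1  [1,2,4,5,6]=5  [2,3,4,5,6]=10
  first=0(b) contributes 15
  first=3(e) contributes 6
|[w]| = 21

21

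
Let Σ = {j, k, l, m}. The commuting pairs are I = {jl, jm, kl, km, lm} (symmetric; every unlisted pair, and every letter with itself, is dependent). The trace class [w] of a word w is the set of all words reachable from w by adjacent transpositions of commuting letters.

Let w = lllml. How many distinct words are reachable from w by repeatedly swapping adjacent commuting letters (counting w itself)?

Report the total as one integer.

5

piece 0:l — minimal
piece 1:l rests on {0:l}
piece 2:l rests on {1:l}
piece 3:m — minimal
piece 4:l rests on {2:l}
minimal pieces: {0:l, 3:m}
ways to finish when only these pieces remain (= sum over removing one remaining piece with nothing left below it):
  1 left: {3}→1  {4}→1
  2 left: {2,4}→1  {3,4}→2
  3 left: {1,2,4}→1  {2,3,4}→3
  placing 0:l first → 4 extensions
  placing 3:m first → 1 extensions
total linear extensions = 5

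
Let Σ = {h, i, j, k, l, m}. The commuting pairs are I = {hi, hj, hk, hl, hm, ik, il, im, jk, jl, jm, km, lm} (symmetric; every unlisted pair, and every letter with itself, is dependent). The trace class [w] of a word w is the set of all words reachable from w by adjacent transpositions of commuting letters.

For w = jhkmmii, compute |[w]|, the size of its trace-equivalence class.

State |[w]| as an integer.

420

drop 0:j onto floor
drop 1:h onto floor
drop 2:k onto floor
drop 3:m onto floor
drop 4:m onto {3:m}
drop 5:i onto {0:j}
drop 6:i onto {5:i}
ground layer = {0:j, 1:h, 2:k, 3:m}
drop-orders for the pieces not yet dropped (sum over which currently-grounded one goes next):
  1 to go: {1} 1  {2} 1  {4} 1  {6} 1
  2 to go: {1,2} 2  {1,4} 2  {1,6} 2  {2,4} 2  {2,6} 2  {3,4} 1  {4,6} 2  {5,6} 1
  3 to go: {0,5,6} 1  {1,2,4} 6  {1,2,6} 6  {1,3,4} 3  {1,4,6} 6  {1,5,6} 3  {2,3,4} 3  {2,4,6} 6  {2,5,6} 3  {3,4,6} 3  {4,5,6} 3
  4 to go: {0,1,5,6} 4  {0,2,5,6} 4  {0,4,5,6} 4  {1,2,3,4} 12  {1,2,4,6} 24  {1,2,5,6} 12  {1,3,4,6} 12  {1,4,5,6} 12  {2,3,4,6} 12  {2,4,5,6} 12  {3,4,5,6} 6
  5 to go: {0,1,2,5,6} 20  {0,1,4,5,6} 20  {0,2,4,5,6} 20  {0,3,4,5,6} 10  {1,2,3,4,6} 60  {1,2,4,5,6} 60  {1,3,4,5,6} 30  {2,3,4,5,6} 30
  if 0:j drops first: 180 orders
  if 1:h drops first: 60 orders
  if 2:k drops first: 60 orders
  if 3:m drops first: 120 orders
heap linearizations: 420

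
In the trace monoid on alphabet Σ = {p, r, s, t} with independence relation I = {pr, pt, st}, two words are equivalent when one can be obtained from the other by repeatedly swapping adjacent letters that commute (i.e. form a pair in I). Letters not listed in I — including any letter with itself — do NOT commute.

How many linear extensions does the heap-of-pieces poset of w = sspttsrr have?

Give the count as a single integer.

#0=s has no predecessor
#1=s depends on [0:s]
#2=p depends on [1:s]
#3=t has no predecessor
#4=t depends on [3:t]
#5=s depends on [2:p]
#6=r depends on [4:t, 5:s]
#7=r depends on [6:r]
sources: [0:s, 3:t]
N(rest) = Σ N(rest − s) over sources s of rest; N(one piece) = 1:
  size 1 → [7]=1
  size 2 → [6,7]=1
  size 3 → [4,6,7]=1  [5,6,7]=1
  size 4 → [2,5,6,7]=1  [3,4,6,7]=1  [4,5,6,7]=2
  size 5 → [1,2,5,6,7]=1  [2,4,5,6,7]=3  [3,4,5,6,7]=3
  size 6 → [0,1,2,5,6,7]=1  [1,2,4,5,6,7]=4  [2,3,4,5,6,7]=6
  first=0(s) contributes 10
  first=3(t) contributes 5
|[w]| = 15

15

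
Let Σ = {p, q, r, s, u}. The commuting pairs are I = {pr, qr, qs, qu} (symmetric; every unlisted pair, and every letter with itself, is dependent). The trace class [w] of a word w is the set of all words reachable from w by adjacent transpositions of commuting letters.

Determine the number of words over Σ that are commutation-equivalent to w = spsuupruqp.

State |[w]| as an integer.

#0=s has no predecessor
#1=p depends on [0:s]
#2=s depends on [1:p]
#3=u depends on [2:s]
#4=u depends on [3:u]
#5=p depends on [4:u]
#6=r depends on [4:u]
#7=u depends on [5:p, 6:r]
#8=q depends on [5:p]
#9=p depends on [7:u, 8:q]
sources: [0:s]
N(rest) = Σ N(rest − s) over sources s of rest; N(one piece) = 1:
  size 1 → [9]=1
  size 2 → [7,9]=1  [8,9]=1
  size 3 → [6,7,9]=1  [7,8,9]=2
  size 4 → [5,7,8,9]=2  [6,7,8,9]=3
  size 5 → [5,6,7,8,9]=5
  size 6 → [4,5,6,7,8,9]=5
  size 7 → [3,4,5,6,7,8,9]=5
  size 8 → [2,3,4,5,6,7,8,9]=5
  first=0(s) contributes 5

5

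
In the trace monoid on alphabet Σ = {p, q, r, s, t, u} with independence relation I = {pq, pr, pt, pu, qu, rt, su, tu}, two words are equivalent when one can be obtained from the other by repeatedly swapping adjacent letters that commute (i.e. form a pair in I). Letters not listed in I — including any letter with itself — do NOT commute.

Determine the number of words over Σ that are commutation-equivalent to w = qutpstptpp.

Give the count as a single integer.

300

0(q) covers ∅
1(u) covers ∅
2(t) covers 0:q
3(p) covers ∅
4(s) covers 2:t, 3:p
5(t) covers 4:s
6(p) covers 4:s
7(t) covers 5:t
8(p) covers 6:p
9(p) covers 8:p
floor of heap: 0:q, 1:u, 3:p
completions by unplaced set U, small U first (add the entries for U minus each lowest piece of U):
  |U|=1: {1}:1  {7}:1  {9}:1
  |U|=2: {1,7}:2  {1,9}:2  {5,7}:1  {7,9}:2  {8,9}:1
  |U|=3: {1,5,7}:3  {1,7,9}:6  {1,8,9}:3  {5,7,9}:3  {6,8,9}:1  {7,8,9}:3
  |U|=4: {1,5,7,9}:12  {1,6,8,9}:4  {1,7,8,9}:12  {5,7,8,9}:6  {6,7,8,9}:4
  |U|=5: {1,5,7,8,9}:30  {1,6,7,8,9}:20  {5,6,7,8,9}:10
  |U|=6: {1,5,6,7,8,9}:60  {4,5,6,7,8,9}:10
  |U|=7: {1,4,5,6,7,8,9}:70  {2,4,5,6,7,8,9}:10  {3,4,5,6,7,8,9}:10
  |U|=8: {0,2,4,5,6,7,8,9}:10  {1,2,4,5,6,7,8,9}:80  {1,3,4,5,6,7,8,9}:80  {2,3,4,5,6,7,8,9}:20
  start at 0(q): 180
  start at 1(u): 30
  start at 3(p): 90
sum over floor = 300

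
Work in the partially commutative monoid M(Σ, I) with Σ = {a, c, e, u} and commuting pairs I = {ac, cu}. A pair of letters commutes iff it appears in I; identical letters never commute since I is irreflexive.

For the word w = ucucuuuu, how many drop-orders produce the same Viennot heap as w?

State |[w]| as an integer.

28

piece 0:u — minimal
piece 1:c — minimal
piece 2:u rests on {0:u}
piece 3:c rests on {1:c}
piece 4:u rests on {2:u}
piece 5:u rests on {4:u}
piece 6:u rests on {5:u}
piece 7:u rests on {6:u}
minimal pieces: {0:u, 1:c}
ways to finish when only these pieces remain (= sum over removing one remaining piece with nothing left below it):
  1 left: {3}→1  {7}→1
  2 left: {1,3}→1  {3,7}→2  {6,7}→1
  3 left: {1,3,7}→3  {3,6,7}→3  {5,6,7}→1
  4 left: {1,3,6,7}→6  {3,5,6,7}→4  {4,5,6,7}→1
  5 left: {1,3,5,6,7}→10  {2,4,5,6,7}→1  {3,4,5,6,7}→5
  6 left: {0,2,4,5,6,7}→1  {1,3,4,5,6,7}→15  {2,3,4,5,6,7}→6
  placing 0:u first → 21 extensions
  placing 1:c first → 7 extensions
total linear extensions = 28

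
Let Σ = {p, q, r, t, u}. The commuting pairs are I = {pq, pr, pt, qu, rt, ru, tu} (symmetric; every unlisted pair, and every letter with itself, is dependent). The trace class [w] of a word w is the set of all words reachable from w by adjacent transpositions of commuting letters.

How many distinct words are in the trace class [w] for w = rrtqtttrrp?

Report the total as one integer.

piece 0:r — minimal
piece 1:r rests on {0:r}
piece 2:t — minimal
piece 3:q rests on {1:r, 2:t}
piece 4:t rests on {3:q}
piece 5:t rests on {4:t}
piece 6:t rests on {5:t}
piece 7:r rests on {3:q}
piece 8:r rests on {7:r}
piece 9:p — minimal
minimal pieces: {0:r, 2:t, 9:p}
ways to finish when only these pieces remain (= sum over removing one remaining piece with nothing left below it):
  1 left: {6}→1  {8}→1  {9}→1
  2 left: {5,6}→1  {6,8}→2  {6,9}→2  {7,8}→1  {8,9}→2
  3 left: {4,5,6}→1  {5,6,8}→3  {5,6,9}→3  {6,7,8}→3  {6,8,9}→6  {7,8,9}→3
  4 left: {4,5,6,8}→4  {4,5,6,9}→4  {5,6,7,8}→6  {5,6,8,9}→12  {6,7,8,9}→12
  5 left: {4,5,6,7,8}→10  {4,5,6,8,9}→20  {5,6,7,8,9}→30
  6 left: {3,4,5,6,7,8}→10  {4,5,6,7,8,9}→60
  7 left: {1,3,4,5,6,7,8}→10  {2,3,4,5,6,7,8}→10  {3,4,5,6,7,8,9}→70
  8 left: {0,1,3,4,5,6,7,8}→10  {1,2,3,4,5,6,7,8}→20  {1,3,4,5,6,7,8,9}→80  {2,3,4,5,6,7,8,9}→80
  placing 0:r first → 180 extensions
  placing 2:t first → 90 extensions
  placing 9:p first → 30 extensions
total linear extensions = 300

300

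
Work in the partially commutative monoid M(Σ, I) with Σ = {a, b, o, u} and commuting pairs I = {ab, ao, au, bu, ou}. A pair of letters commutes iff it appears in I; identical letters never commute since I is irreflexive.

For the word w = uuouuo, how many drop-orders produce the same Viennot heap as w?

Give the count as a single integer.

drop 0:u onto floor
drop 1:u onto {0:u}
drop 2:o onto floor
drop 3:u onto {1:u}
drop 4:u onto {3:u}
drop 5:o onto {2:o}
ground layer = {0:u, 2:o}
drop-orders for the pieces not yet dropped (sum over which currently-grounded one goes next):
  1 to go: {4} 1  {5} 1
  2 to go: {2,5} 1  {3,4} 1  {4,5} 2
  3 to go: {1,3,4} 1  {2,4,5} 3  {3,4,5} 3
  4 to go: {0,1,3,4} 1  {1,3,4,5} 4  {2,3,4,5} 6
  if 0:u drops first: 10 orders
  if 2:o drops first: 5 orders
heap linearizations: 15

15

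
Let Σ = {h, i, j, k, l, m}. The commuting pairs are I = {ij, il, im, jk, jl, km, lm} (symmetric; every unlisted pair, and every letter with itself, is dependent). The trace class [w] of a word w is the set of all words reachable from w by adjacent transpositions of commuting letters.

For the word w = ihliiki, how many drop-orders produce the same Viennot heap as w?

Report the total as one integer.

3

#0=i has no predecessor
#1=h depends on [0:i]
#2=l depends on [1:h]
#3=i depends on [1:h]
#4=i depends on [3:i]
#5=k depends on [2:l, 4:i]
#6=i depends on [5:k]
sources: [0:i]
N(rest) = Σ N(rest − s) over sources s of rest; N(one piece) = 1:
  size 1 → [6]=1
  size 2 → [5,6]=1
  size 3 → [2,5,6]=1  [4,5,6]=1
  size 4 → [2,4,5,6]=2  [3,4,5,6]=1
  size 5 → [2,3,4,5,6]=3
  first=0(i) contributes 3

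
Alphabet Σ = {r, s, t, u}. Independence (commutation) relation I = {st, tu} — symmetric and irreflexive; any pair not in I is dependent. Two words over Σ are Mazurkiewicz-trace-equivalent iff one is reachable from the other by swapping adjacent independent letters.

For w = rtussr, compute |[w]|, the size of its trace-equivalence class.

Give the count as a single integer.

0(r) covers ∅
1(t) covers 0:r
2(u) covers 0:r
3(s) covers 2:u
4(s) covers 3:s
5(r) covers 1:t, 4:s
floor of heap: 0:r
completions by unplaced set U, small U first (add the entries for U minus each lowest piece of U):
  |U|=1: {5}:1
  |U|=2: {1,5}:1  {4,5}:1
  |U|=3: {1,4,5}:2  {3,4,5}:1
  |U|=4: {1,3,4,5}:3  {2,3,4,5}:1
  start at 0(r): 4

4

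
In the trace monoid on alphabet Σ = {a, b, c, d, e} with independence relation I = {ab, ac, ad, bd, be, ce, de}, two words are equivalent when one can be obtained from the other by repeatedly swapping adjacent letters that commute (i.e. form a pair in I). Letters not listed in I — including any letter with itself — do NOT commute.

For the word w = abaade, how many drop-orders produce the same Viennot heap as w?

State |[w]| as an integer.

30

#0=a has no predecessor
#1=b has no predecessor
#2=a depends on [0:a]
#3=a depends on [2:a]
#4=d has no predecessor
#5=e depends on [3:a]
sources: [0:a, 1:b, 4:d]
N(rest) = Σ N(rest − s) over sources s of rest; N(one piece) = 1:
  size 1 → [1]=1  [4]=1  [5]=1
  size 2 → [1,4]=2  [1,5]=2  [3,5]=1  [4,5]=2
  size 3 → [1,3,5]=3  [1,4,5]=6  [2,3,5]=1  [3,4,5]=3
  size 4 → [0,2,3,5]=1  [1,2,3,5]=4  [1,3,4,5]=12  [2,3,4,5]=4
  first=0(a) contributes 20
  first=1(b) contributes 5
  first=4(d) contributes 5
|[w]| = 30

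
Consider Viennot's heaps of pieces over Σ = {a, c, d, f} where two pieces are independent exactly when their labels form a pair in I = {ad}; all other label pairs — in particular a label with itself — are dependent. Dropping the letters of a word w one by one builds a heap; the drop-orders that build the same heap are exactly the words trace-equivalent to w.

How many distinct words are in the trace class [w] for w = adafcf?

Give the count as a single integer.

3

0(a) covers ∅
1(d) covers ∅
2(a) covers 0:a
3(f) covers 1:d, 2:a
4(c) covers 3:f
5(f) covers 4:c
floor of heap: 0:a, 1:d
completions by unplaced set U, small U first (add the entries for U minus each lowest piece of U):
  |U|=1: {5}:1
  |U|=2: {4,5}:1
  |U|=3: {3,4,5}:1
  |U|=4: {1,3,4,5}:1  {2,3,4,5}:1
  start at 0(a): 2
  start at 1(d): 1
sum over floor = 3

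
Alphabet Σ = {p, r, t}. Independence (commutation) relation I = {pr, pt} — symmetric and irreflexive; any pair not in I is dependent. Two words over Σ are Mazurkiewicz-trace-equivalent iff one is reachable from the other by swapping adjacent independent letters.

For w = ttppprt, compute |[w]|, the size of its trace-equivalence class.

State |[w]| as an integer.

35

piece 0:t — minimal
piece 1:t rests on {0:t}
piece 2:p — minimal
piece 3:p rests on {2:p}
piece 4:p rests on {3:p}
piece 5:r rests on {1:t}
piece 6:t rests on {5:r}
minimal pieces: {0:t, 2:p}
ways to finish when only these pieces remain (= sum over removing one remaining piece with nothing left below it):
  1 left: {4}→1  {6}→1
  2 left: {3,4}→1  {4,6}→2  {5,6}→1
  3 left: {1,5,6}→1  {2,3,4}→1  {3,4,6}→3  {4,5,6}→3
  4 left: {0,1,5,6}→1  {1,4,5,6}→4  {2,3,4,6}→4  {3,4,5,6}→6
  5 left: {0,1,4,5,6}→5  {1,3,4,5,6}→10  {2,3,4,5,6}→10
  placing 0:t first → 20 extensions
  placing 2:p first → 15 extensions
total linear extensions = 35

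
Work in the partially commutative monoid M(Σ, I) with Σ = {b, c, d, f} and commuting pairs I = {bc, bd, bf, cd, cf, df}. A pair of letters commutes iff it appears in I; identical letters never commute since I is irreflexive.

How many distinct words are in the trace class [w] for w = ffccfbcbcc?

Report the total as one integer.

piece 0:f — minimal
piece 1:f rests on {0:f}
piece 2:c — minimal
piece 3:c rests on {2:c}
piece 4:f rests on {1:f}
piece 5:b — minimal
piece 6:c rests on {3:c}
piece 7:b rests on {5:b}
piece 8:c rests on {6:c}
piece 9:c rests on {8:c}
minimal pieces: {0:f, 2:c, 5:b}
ways to finish when only these pieces remain (= sum over removing one remaining piece with nothing left below it):
  1 left: {4}→1  {7}→1  {9}→1
  2 left: {1,4}→1  {4,7}→2  {4,9}→2  {5,7}→1  {7,9}→2  {8,9}→1
  3 left: {0,1,4}→1  {1,4,7}→3  {1,4,9}→3  {4,5,7}→3  {4,7,9}→6  {4,8,9}→3  {5,7,9}→3  {6,8,9}→1  {7,8,9}→3
  4 left: {0,1,4,7}→4  {0,1,4,9}→4  {1,4,5,7}→6  {1,4,7,9}→12  {1,4,8,9}→6  {3,6,8,9}→1  {4,5,7,9}→12  {4,6,8,9}→4  {4,7,8,9}→12  {5,7,8,9}→6  {6,7,8,9}→4
  5 left: {0,1,4,5,7}→10  {0,1,4,7,9}→20  {0,1,4,8,9}→10  {1,4,5,7,9}→30  {1,4,6,8,9}→10  {1,4,7,8,9}→30  {2,3,6,8,9}→1  {3,4,6,8,9}→5  {3,6,7,8,9}→5  {4,5,7,8,9}→30  {4,6,7,8,9}→20  {5,6,7,8,9}→10
  6 left: {0,1,4,5,7,9}→60  {0,1,4,6,8,9}→20  {0,1,4,7,8,9}→60  {1,3,4,6,8,9}→15  {1,4,5,7,8,9}→90  {1,4,6,7,8,9}→60  {2,3,4,6,8,9}→6  {2,3,6,7,8,9}→6  {3,4,6,7,8,9}→30  {3,5,6,7,8,9}→15  {4,5,6,7,8,9}→60
  7 left: {0,1,3,4,6,8,9}→35  {0,1,4,5,7,8,9}→210  {0,1,4,6,7,8,9}→140  {1,2,3,4,6,8,9}→21  {1,3,4,6,7,8,9}→105  {1,4,5,6,7,8,9}→210  {2,3,4,6,7,8,9}→42  {2,3,5,6,7,8,9}→21  {3,4,5,6,7,8,9}→105
  8 left: {0,1,2,3,4,6,8,9}→56  {0,1,3,4,6,7,8,9}→280  {0,1,4,5,6,7,8,9}→560  {1,2,3,4,6,7,8,9}→168  {1,3,4,5,6,7,8,9}→420  {2,3,4,5,6,7,8,9}→168
  placing 0:f first → 756 extensions
  placing 2:c first → 1260 extensions
  placing 5:b first → 504 extensions
total linear extensions = 2520

2520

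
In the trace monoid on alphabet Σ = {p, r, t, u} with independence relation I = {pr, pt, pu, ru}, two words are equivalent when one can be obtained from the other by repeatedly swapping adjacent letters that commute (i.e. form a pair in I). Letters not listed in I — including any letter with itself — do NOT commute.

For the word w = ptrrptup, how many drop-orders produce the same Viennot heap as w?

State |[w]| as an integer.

56

piece 0:p — minimal
piece 1:t — minimal
piece 2:r rests on {1:t}
piece 3:r rests on {2:r}
piece 4:p rests on {0:p}
piece 5:t rests on {3:r}
piece 6:u rests on {5:t}
piece 7:p rests on {4:p}
minimal pieces: {0:p, 1:t}
ways to finish when only these pieces remain (= sum over removing one remaining piece with nothing left below it):
  1 left: {6}→1  {7}→1
  2 left: {4,7}→1  {5,6}→1  {6,7}→2
  3 left: {0,4,7}→1  {3,5,6}→1  {4,6,7}→3  {5,6,7}→3
  4 left: {0,4,6,7}→4  {2,3,5,6}→1  {3,5,6,7}→4  {4,5,6,7}→6
  5 left: {0,4,5,6,7}→10  {1,2,3,5,6}→1  {2,3,5,6,7}→5  {3,4,5,6,7}→10
  6 left: {0,3,4,5,6,7}→20  {1,2,3,5,6,7}→6  {2,3,4,5,6,7}→15
  placing 0:p first → 21 extensions
  placing 1:t first → 35 extensions
total linear extensions = 56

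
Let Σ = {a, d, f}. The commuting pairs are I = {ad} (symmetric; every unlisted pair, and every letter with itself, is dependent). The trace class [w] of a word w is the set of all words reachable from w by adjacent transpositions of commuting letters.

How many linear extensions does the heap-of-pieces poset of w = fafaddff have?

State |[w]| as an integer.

3

#0=f has no predecessor
#1=a depends on [0:f]
#2=f depends on [1:a]
#3=a depends on [2:f]
#4=d depends on [2:f]
#5=d depends on [4:d]
#6=f depends on [3:a, 5:d]
#7=f depends on [6:f]
sources: [0:f]
N(rest) = Σ N(rest − s) over sources s of rest; N(one piece) = 1:
  size 1 → [7]=1
  size 2 → [6,7]=1
  size 3 → [3,6,7]=1  [5,6,7]=1
  size 4 → [3,5,6,7]=2  [4,5,6,7]=1
  size 5 → [3,4,5,6,7]=3
  size 6 → [2,3,4,5,6,7]=3
  first=0(f) contributes 3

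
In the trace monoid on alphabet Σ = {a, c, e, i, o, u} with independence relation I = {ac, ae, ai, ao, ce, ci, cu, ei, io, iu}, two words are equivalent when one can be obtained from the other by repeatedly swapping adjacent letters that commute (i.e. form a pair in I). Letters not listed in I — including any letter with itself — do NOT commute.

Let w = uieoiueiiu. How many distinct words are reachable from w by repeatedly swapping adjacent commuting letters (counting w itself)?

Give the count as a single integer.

piece 0:u — minimal
piece 1:i — minimal
piece 2:e rests on {0:u}
piece 3:o rests on {2:e}
piece 4:i rests on {1:i}
piece 5:u rests on {3:o}
piece 6:e rests on {5:u}
piece 7:i rests on {4:i}
piece 8:i rests on {7:i}
piece 9:u rests on {6:e}
minimal pieces: {0:u, 1:i}
ways to finish when only these pieces remain (= sum over removing one remaining piece with nothing left below it):
  1 left: {8}→1  {9}→1
  2 left: {6,9}→1  {7,8}→1  {8,9}→2
  3 left: {4,7,8}→1  {5,6,9}→1  {6,8,9}→3  {7,8,9}→3
  4 left: {1,4,7,8}→1  {3,5,6,9}→1  {4,7,8,9}→4  {5,6,8,9}→4  {6,7,8,9}→6
  5 left: {1,4,7,8,9}→5  {2,3,5,6,9}→1  {3,5,6,8,9}→5  {4,6,7,8,9}→10  {5,6,7,8,9}→10
  6 left: {0,2,3,5,6,9}→1  {1,4,6,7,8,9}→15  {2,3,5,6,8,9}→6  {3,5,6,7,8,9}→15  {4,5,6,7,8,9}→20
  7 left: {0,2,3,5,6,8,9}→7  {1,4,5,6,7,8,9}→35  {2,3,5,6,7,8,9}→21  {3,4,5,6,7,8,9}→35
  8 left: {0,2,3,5,6,7,8,9}→28  {1,3,4,5,6,7,8,9}→70  {2,3,4,5,6,7,8,9}→56
  placing 0:u first → 126 extensions
  placing 1:i first → 84 extensions
total linear extensions = 210

210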